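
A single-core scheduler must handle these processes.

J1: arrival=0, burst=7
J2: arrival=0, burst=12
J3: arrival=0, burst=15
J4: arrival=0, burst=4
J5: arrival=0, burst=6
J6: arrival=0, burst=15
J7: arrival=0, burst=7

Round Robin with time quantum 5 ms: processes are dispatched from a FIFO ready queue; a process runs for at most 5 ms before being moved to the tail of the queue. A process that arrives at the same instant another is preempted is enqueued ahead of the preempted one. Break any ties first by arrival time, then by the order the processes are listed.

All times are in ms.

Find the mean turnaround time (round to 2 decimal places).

48.43

Schedule: | J1 0-5 | J2 5-10 | J3 10-15 | J4 15-19 | J5 19-24 | J6 24-29 | J7 29-34 | J1 34-36 | J2 36-41 | J3 41-46 | J5 46-47 | J6 47-52 | J7 52-54 | J2 54-56 | J3 56-61 | J6 61-66 |
Completion: J1=36  J2=56  J3=61  J4=19  J5=47  J6=66  J7=54
Turnaround times: J1=36, J2=56, J3=61, J4=19, J5=47, J6=66, J7=54
Average turnaround = (36+56+61+19+47+66+54) / 7 = 339/7 = 48.43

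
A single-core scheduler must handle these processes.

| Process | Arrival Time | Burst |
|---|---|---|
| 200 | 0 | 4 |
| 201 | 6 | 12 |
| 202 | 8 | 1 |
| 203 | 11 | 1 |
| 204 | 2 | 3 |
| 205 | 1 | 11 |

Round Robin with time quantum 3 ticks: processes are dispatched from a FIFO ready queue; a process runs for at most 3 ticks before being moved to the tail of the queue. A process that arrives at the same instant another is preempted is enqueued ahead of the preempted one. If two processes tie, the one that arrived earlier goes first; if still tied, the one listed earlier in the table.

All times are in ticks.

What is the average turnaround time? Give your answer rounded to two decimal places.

14.50

Gantt: | 200 0-3 | 205 3-6 | 204 6-9 | 200 9-10 | 201 10-13 | 205 13-16 | 202 16-17 | 203 17-18 | 201 18-21 | 205 21-24 | 201 24-27 | 205 27-29 | 201 29-32 |
Completion: 200=10  201=32  202=17  203=18  204=9  205=29
Turnaround (C−A): 200=10  201=26  202=9  203=7  204=7  205=28
Turnaround times: 200=10, 201=26, 202=9, 203=7, 204=7, 205=28
Average turnaround = (10+26+9+7+7+28) / 6 = 87/6 = 14.50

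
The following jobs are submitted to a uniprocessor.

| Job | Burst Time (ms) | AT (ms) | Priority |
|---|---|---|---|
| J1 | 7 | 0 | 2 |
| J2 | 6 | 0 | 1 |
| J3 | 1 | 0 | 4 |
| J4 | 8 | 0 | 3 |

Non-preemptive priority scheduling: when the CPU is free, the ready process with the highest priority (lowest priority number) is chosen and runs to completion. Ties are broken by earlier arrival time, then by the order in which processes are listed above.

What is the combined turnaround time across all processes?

Schedule: | J2 0-6 | J1 6-13 | J4 13-21 | J3 21-22 |
Completion: J1=13  J2=6  J3=22  J4=21
Turnaround = completion − arrival: J1=13, J2=6, J3=22, J4=21
Total turnaround = 13 + 6 + 22 + 21 = 62

62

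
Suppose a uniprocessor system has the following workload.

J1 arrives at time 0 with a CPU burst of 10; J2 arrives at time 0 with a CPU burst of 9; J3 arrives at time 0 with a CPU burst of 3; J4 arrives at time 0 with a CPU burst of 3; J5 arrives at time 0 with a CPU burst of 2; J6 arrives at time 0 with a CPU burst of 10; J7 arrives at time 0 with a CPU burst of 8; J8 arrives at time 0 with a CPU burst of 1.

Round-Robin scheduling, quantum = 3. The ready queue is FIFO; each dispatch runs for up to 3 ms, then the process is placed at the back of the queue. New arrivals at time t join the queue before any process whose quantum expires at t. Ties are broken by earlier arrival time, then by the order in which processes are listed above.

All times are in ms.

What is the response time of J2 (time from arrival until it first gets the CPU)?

Timeline: | J1 0-3 | J2 3-6 | J3 6-9 | J4 9-12 | J5 12-14 | J6 14-17 | J7 17-20 | J8 20-21 | J1 21-24 | J2 24-27 | J6 27-30 | J7 30-33 | J1 33-36 | J2 36-39 | J6 39-42 | J7 42-44 | J1 44-45 | J6 45-46 |
Completion: J1=45  J2=39  J3=9  J4=12  J5=14  J6=46  J7=44  J8=21
Response(J2) = first start − arrival = 3 − 0 = 3

3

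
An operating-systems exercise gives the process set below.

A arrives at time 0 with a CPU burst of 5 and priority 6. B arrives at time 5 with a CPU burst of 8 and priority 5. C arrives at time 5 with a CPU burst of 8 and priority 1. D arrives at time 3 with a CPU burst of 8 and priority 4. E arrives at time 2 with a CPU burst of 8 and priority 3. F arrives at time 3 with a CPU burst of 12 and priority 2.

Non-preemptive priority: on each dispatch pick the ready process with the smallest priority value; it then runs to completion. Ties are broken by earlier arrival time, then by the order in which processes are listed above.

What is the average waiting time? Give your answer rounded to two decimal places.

Schedule: | A 0-5 | C 5-13 | F 13-25 | E 25-33 | D 33-41 | B 41-49 |
Completion: A=5  B=49  C=13  D=41  E=33  F=25
Turnaround (C−A): A=5  B=44  C=8  D=38  E=31  F=22
Waiting times: A=0, B=36, C=0, D=30, E=23, F=10
Average waiting = (0+36+0+30+23+10) / 6 = 99/6 = 16.50

16.50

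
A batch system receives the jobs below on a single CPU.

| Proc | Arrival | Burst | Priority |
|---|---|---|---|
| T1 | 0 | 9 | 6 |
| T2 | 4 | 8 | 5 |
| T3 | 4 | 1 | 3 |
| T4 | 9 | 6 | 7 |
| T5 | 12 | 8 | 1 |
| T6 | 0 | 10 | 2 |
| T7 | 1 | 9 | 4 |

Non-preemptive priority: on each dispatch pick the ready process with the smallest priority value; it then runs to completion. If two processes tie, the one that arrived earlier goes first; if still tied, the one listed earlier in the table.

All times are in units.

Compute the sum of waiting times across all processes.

120

Schedule: | T6 0-10 | T3 10-11 | T7 11-20 | T5 20-28 | T2 28-36 | T1 36-45 | T4 45-51 |
Completion: T1=45  T2=36  T3=11  T4=51  T5=28  T6=10  T7=20
Waiting = turnaround − burst: T1=36, T2=24, T3=6, T4=36, T5=8, T6=0, T7=10
Total waiting = 36 + 24 + 6 + 36 + 8 + 0 + 10 = 120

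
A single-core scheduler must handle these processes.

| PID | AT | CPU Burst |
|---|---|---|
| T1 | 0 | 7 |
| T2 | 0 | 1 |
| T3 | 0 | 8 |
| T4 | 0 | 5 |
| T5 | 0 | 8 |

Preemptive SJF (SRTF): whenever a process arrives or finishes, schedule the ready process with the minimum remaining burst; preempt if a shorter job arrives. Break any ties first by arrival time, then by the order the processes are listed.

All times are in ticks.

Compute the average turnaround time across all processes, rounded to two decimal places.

Timeline: | T2 0-1 | T4 1-6 | T1 6-13 | T3 13-21 | T5 21-29 |
Completion: T1=13  T2=1  T3=21  T4=6  T5=29
Turnaround times: T1=13, T2=1, T3=21, T4=6, T5=29
Average turnaround = (13+1+21+6+29) / 5 = 70/5 = 14.00

14.00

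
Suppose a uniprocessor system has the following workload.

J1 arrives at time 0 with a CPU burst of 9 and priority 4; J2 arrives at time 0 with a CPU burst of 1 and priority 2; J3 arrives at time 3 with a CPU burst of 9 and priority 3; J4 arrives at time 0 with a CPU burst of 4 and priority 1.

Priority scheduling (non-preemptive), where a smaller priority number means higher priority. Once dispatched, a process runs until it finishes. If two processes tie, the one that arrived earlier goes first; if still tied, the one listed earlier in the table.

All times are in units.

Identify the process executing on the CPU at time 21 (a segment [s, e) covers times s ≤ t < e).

J1

Timeline: | J4 0-4 | J2 4-5 | J3 5-14 | J1 14-23 |
Completion: J1=23  J2=5  J3=14  J4=4
Turnaround (C−A): J1=23  J2=5  J3=11  J4=4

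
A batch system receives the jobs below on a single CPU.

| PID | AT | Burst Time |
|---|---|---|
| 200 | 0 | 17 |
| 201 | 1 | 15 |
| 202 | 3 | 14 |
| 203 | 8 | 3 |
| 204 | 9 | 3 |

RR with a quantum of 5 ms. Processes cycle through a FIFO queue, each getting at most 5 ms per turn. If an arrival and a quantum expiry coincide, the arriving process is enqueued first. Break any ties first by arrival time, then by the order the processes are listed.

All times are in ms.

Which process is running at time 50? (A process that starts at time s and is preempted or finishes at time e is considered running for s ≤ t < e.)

200

Schedule: | 200 0-5 | 201 5-10 | 202 10-15 | 200 15-20 | 203 20-23 | 204 23-26 | 201 26-31 | 202 31-36 | 200 36-41 | 201 41-46 | 202 46-50 | 200 50-52 |
Completion: 200=52  201=46  202=50  203=23  204=26
Turnaround (C−A): 200=52  201=45  202=47  203=15  204=17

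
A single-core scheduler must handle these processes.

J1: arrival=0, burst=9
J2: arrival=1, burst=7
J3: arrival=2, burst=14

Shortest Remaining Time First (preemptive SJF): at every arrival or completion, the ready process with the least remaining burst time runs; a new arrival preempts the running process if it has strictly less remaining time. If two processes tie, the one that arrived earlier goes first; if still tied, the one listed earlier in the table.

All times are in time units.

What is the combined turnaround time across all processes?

51

Gantt: | J1 0-1 | J2 1-8 | J1 8-16 | J3 16-30 |
Completion: J1=16  J2=8  J3=30
Turnaround (C−A): J1=16  J2=7  J3=28
Turnaround = completion − arrival: J1=16, J2=7, J3=28
Total turnaround = 16 + 7 + 28 = 51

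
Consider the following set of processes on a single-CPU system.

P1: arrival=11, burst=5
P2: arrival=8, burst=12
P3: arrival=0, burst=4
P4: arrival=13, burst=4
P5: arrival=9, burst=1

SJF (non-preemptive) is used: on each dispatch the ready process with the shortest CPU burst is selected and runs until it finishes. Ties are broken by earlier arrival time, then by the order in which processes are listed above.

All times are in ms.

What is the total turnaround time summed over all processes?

Gantt: | P3 0-4 | idle 4-8 | P2 8-20 | P5 20-21 | P4 21-25 | P1 25-30 |
Completion: P1=30  P2=20  P3=4  P4=25  P5=21
Turnaround (C−A): P1=19  P2=12  P3=4  P4=12  P5=12
Turnaround = completion − arrival: P1=19, P2=12, P3=4, P4=12, P5=12
Total turnaround = 19 + 12 + 4 + 12 + 12 = 59

59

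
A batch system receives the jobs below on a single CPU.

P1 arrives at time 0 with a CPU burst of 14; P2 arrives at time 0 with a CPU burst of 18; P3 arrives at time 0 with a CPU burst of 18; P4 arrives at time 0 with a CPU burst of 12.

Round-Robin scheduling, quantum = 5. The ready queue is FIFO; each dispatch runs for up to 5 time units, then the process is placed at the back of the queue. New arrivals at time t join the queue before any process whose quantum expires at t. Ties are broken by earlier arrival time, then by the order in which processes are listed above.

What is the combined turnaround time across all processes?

Schedule: | P1 0-5 | P2 5-10 | P3 10-15 | P4 15-20 | P1 20-25 | P2 25-30 | P3 30-35 | P4 35-40 | P1 40-44 | P2 44-49 | P3 49-54 | P4 54-56 | P2 56-59 | P3 59-62 |
Completion: P1=44  P2=59  P3=62  P4=56
Turnaround = completion − arrival: P1=44, P2=59, P3=62, P4=56
Total turnaround = 44 + 59 + 62 + 56 = 221

221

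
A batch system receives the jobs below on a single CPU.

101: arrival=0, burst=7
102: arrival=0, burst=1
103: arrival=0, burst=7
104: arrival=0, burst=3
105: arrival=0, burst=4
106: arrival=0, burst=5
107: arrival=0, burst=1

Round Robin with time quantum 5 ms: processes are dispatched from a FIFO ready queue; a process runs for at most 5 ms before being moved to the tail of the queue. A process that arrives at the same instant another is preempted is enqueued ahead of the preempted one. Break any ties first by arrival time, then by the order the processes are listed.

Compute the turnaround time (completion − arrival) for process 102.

Timeline: | 101 0-5 | 102 5-6 | 103 6-11 | 104 11-14 | 105 14-18 | 106 18-23 | 107 23-24 | 101 24-26 | 103 26-28 |
Completion: 101=26  102=6  103=28  104=14  105=18  106=23  107=24
Turnaround (C−A): 101=26  102=6  103=28  104=14  105=18  106=23  107=24
Turnaround(102) = completion − arrival = 6 − 0 = 6

6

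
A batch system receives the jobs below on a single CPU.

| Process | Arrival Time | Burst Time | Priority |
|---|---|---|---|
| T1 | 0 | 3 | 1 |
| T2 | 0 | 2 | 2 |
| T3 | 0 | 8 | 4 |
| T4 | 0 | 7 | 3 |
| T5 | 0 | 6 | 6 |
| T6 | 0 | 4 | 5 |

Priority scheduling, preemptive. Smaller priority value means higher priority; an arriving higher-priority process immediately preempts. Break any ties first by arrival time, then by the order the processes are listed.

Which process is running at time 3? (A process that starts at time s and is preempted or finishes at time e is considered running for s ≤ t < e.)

T2

Timeline: | T1 0-3 | T2 3-5 | T4 5-12 | T3 12-20 | T6 20-24 | T5 24-30 |
Completion: T1=3  T2=5  T3=20  T4=12  T5=30  T6=24
Turnaround (C−A): T1=3  T2=5  T3=20  T4=12  T5=30  T6=24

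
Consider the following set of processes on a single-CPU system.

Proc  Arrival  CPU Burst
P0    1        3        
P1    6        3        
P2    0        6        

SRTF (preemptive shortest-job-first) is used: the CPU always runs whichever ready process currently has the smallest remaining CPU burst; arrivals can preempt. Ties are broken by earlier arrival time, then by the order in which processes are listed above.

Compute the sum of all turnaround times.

Timeline: | P2 0-1 | P0 1-4 | P2 4-9 | P1 9-12 |
Completion: P0=4  P1=12  P2=9
Turnaround = completion − arrival: P0=3, P1=6, P2=9
Total turnaround = 3 + 6 + 9 = 18

18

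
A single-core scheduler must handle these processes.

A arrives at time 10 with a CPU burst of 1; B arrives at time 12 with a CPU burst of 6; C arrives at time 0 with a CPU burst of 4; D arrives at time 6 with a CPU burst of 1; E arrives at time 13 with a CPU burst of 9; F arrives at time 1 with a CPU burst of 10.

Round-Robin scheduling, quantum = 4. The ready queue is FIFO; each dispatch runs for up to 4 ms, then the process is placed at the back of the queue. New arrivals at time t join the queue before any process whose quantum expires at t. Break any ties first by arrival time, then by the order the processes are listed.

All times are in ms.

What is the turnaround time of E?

18

Gantt: | C 0-4 | F 4-8 | D 8-9 | F 9-13 | A 13-14 | B 14-18 | E 18-22 | F 22-24 | B 24-26 | E 26-31 |
Completion: A=14  B=26  C=4  D=9  E=31  F=24
Turnaround(E) = completion − arrival = 31 − 13 = 18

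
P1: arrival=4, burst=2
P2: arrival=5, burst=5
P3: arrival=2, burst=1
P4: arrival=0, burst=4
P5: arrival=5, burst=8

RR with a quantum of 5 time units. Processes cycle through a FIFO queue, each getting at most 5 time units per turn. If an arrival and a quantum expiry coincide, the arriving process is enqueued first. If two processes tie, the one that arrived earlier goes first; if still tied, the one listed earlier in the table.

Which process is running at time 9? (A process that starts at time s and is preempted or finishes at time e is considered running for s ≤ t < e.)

Schedule: | P4 0-4 | P3 4-5 | P1 5-7 | P2 7-12 | P5 12-20 |
Completion: P1=7  P2=12  P3=5  P4=4  P5=20
Turnaround (C−A): P1=3  P2=7  P3=3  P4=4  P5=15

P2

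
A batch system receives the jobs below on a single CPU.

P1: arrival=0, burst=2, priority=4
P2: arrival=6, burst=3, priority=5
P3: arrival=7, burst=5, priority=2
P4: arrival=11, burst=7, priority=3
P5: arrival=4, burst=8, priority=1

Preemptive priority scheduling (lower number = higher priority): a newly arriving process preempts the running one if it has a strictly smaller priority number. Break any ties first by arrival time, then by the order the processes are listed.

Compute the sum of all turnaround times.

Schedule: | P1 0-2 | idle 2-4 | P5 4-12 | P3 12-17 | P4 17-24 | P2 24-27 |
Completion: P1=2  P2=27  P3=17  P4=24  P5=12
Turnaround = completion − arrival: P1=2, P2=21, P3=10, P4=13, P5=8
Total turnaround = 2 + 21 + 10 + 13 + 8 = 54

54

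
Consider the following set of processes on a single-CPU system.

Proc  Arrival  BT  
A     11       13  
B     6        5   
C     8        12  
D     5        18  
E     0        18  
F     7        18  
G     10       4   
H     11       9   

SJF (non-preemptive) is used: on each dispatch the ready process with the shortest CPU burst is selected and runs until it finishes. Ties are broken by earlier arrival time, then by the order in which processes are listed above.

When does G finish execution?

Gantt: | E 0-18 | G 18-22 | B 22-27 | H 27-36 | C 36-48 | A 48-61 | D 61-79 | F 79-97 |
Completion: A=61  B=27  C=48  D=79  E=18  F=97  G=22  H=36

22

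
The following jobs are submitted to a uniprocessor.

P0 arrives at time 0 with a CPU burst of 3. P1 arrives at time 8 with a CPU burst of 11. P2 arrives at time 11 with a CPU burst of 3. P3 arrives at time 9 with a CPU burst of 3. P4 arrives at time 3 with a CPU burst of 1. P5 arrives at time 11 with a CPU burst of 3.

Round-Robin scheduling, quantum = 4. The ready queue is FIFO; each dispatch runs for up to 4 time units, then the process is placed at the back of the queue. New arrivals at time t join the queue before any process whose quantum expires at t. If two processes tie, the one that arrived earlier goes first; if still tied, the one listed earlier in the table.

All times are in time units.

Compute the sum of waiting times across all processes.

23

Schedule: | P0 0-3 | P4 3-4 | idle 4-8 | P1 8-12 | P3 12-15 | P2 15-18 | P5 18-21 | P1 21-28 |
Completion: P0=3  P1=28  P2=18  P3=15  P4=4  P5=21
Turnaround (C−A): P0=3  P1=20  P2=7  P3=6  P4=1  P5=10
Waiting = turnaround − burst: P0=0, P1=9, P2=4, P3=3, P4=0, P5=7
Total waiting = 0 + 9 + 4 + 3 + 0 + 7 = 23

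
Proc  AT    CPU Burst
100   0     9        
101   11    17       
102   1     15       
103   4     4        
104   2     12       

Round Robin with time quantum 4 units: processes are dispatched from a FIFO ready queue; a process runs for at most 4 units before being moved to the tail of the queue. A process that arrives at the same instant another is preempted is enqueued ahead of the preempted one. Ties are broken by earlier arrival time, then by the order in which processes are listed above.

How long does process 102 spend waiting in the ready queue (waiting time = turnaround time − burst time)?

Timeline: | 100 0-4 | 102 4-8 | 104 8-12 | 103 12-16 | 100 16-20 | 102 20-24 | 101 24-28 | 104 28-32 | 100 32-33 | 102 33-37 | 101 37-41 | 104 41-45 | 102 45-48 | 101 48-57 |
Completion: 100=33  101=57  102=48  103=16  104=45
Turnaround (C−A): 100=33  101=46  102=47  103=12  104=43
Waiting(102) = turnaround − burst = 47 − 15 = 32

32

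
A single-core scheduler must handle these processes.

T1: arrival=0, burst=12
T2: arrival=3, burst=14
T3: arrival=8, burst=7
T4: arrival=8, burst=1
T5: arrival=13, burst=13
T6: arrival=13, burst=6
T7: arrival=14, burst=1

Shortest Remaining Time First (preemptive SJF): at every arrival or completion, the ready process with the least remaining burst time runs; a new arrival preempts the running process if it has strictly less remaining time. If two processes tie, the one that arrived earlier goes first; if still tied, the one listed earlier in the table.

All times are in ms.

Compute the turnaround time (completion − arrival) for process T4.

1

Schedule: | T1 0-8 | T4 8-9 | T1 9-13 | T6 13-14 | T7 14-15 | T6 15-20 | T3 20-27 | T5 27-40 | T2 40-54 |
Completion: T1=13  T2=54  T3=27  T4=9  T5=40  T6=20  T7=15
Turnaround(T4) = completion − arrival = 9 − 8 = 1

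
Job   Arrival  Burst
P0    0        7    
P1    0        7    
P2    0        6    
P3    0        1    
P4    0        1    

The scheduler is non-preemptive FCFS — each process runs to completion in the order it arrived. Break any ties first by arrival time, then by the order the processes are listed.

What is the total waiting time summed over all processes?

62

Gantt: | P0 0-7 | P1 7-14 | P2 14-20 | P3 20-21 | P4 21-22 |
Completion: P0=7  P1=14  P2=20  P3=21  P4=22
Waiting = turnaround − burst: P0=0, P1=7, P2=14, P3=20, P4=21
Total waiting = 0 + 7 + 14 + 20 + 21 = 62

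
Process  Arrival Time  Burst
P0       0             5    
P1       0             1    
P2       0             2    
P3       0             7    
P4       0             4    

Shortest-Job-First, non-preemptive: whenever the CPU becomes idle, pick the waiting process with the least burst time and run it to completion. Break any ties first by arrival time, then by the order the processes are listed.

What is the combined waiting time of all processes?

23

Schedule: | P1 0-1 | P2 1-3 | P4 3-7 | P0 7-12 | P3 12-19 |
Completion: P0=12  P1=1  P2=3  P3=19  P4=7
Waiting = turnaround − burst: P0=7, P1=0, P2=1, P3=12, P4=3
Total waiting = 7 + 0 + 1 + 12 + 3 = 23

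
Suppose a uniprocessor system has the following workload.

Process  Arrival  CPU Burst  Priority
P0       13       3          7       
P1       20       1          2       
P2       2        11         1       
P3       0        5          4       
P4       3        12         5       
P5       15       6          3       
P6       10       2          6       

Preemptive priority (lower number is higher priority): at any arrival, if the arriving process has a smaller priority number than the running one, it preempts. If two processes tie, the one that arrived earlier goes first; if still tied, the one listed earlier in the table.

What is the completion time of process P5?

Gantt: | P3 0-2 | P2 2-13 | P3 13-15 | P5 15-20 | P1 20-21 | P5 21-22 | P3 22-23 | P4 23-35 | P6 35-37 | P0 37-40 |
Completion: P0=40  P1=21  P2=13  P3=23  P4=35  P5=22  P6=37
Turnaround (C−A): P0=27  P1=1  P2=11  P3=23  P4=32  P5=7  P6=27

22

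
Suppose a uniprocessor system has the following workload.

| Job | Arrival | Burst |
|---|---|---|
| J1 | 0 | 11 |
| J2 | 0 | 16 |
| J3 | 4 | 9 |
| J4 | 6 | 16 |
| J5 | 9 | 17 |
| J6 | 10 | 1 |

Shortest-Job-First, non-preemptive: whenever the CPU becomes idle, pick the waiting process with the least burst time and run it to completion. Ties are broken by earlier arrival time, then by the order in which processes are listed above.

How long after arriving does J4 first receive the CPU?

31

Schedule: | J1 0-11 | J6 11-12 | J3 12-21 | J2 21-37 | J4 37-53 | J5 53-70 |
Completion: J1=11  J2=37  J3=21  J4=53  J5=70  J6=12
Turnaround (C−A): J1=11  J2=37  J3=17  J4=47  J5=61  J6=2
Response(J4) = first start − arrival = 37 − 6 = 31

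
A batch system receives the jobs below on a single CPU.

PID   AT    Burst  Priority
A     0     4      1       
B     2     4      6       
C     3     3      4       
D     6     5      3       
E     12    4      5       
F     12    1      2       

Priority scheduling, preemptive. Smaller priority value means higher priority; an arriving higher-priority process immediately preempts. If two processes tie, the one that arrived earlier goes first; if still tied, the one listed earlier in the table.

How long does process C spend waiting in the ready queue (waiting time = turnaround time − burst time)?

6

Gantt: | A 0-4 | C 4-6 | D 6-11 | C 11-12 | F 12-13 | E 13-17 | B 17-21 |
Completion: A=4  B=21  C=12  D=11  E=17  F=13
Waiting(C) = turnaround − burst = 9 − 3 = 6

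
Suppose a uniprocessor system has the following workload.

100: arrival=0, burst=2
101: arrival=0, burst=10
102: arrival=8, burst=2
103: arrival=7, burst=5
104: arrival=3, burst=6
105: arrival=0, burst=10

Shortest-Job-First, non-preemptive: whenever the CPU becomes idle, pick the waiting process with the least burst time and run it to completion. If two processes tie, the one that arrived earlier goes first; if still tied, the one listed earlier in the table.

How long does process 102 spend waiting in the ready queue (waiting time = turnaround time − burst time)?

Timeline: | 100 0-2 | 101 2-12 | 102 12-14 | 103 14-19 | 104 19-25 | 105 25-35 |
Completion: 100=2  101=12  102=14  103=19  104=25  105=35
Turnaround (C−A): 100=2  101=12  102=6  103=12  104=22  105=35
Waiting(102) = turnaround − burst = 6 − 2 = 4

4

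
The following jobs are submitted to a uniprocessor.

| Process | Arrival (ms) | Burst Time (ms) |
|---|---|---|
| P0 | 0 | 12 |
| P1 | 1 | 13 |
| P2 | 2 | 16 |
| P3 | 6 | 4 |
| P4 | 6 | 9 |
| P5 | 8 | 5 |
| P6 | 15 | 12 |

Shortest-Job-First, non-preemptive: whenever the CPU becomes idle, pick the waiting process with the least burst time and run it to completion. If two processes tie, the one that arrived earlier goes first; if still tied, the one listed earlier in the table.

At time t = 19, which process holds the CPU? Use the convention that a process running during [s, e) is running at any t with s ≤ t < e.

P5

Gantt: | P0 0-12 | P3 12-16 | P5 16-21 | P4 21-30 | P6 30-42 | P1 42-55 | P2 55-71 |
Completion: P0=12  P1=55  P2=71  P3=16  P4=30  P5=21  P6=42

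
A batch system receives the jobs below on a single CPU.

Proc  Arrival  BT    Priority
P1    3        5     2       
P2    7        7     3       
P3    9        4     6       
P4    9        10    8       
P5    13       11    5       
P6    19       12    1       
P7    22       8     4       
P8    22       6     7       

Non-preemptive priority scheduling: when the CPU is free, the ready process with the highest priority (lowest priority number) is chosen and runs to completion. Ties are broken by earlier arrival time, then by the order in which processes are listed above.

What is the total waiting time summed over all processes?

Schedule: | idle 0-3 | P1 3-8 | P2 8-15 | P5 15-26 | P6 26-38 | P7 38-46 | P3 46-50 | P8 50-56 | P4 56-66 |
Completion: P1=8  P2=15  P3=50  P4=66  P5=26  P6=38  P7=46  P8=56
Waiting = turnaround − burst: P1=0, P2=1, P3=37, P4=47, P5=2, P6=7, P7=16, P8=28
Total waiting = 0 + 1 + 37 + 47 + 2 + 7 + 16 + 28 = 138

138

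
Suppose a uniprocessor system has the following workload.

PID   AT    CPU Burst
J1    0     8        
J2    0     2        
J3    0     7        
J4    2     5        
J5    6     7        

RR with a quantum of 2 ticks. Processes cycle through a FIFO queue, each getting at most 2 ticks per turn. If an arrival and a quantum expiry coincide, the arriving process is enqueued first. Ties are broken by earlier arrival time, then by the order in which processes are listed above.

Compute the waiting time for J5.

Timeline: | J1 0-2 | J2 2-4 | J3 4-6 | J4 6-8 | J1 8-10 | J5 10-12 | J3 12-14 | J4 14-16 | J1 16-18 | J5 18-20 | J3 20-22 | J4 22-23 | J1 23-25 | J5 25-27 | J3 27-28 | J5 28-29 |
Completion: J1=25  J2=4  J3=28  J4=23  J5=29
Turnaround (C−A): J1=25  J2=4  J3=28  J4=21  J5=23
Waiting(J5) = turnaround − burst = 23 − 7 = 16

16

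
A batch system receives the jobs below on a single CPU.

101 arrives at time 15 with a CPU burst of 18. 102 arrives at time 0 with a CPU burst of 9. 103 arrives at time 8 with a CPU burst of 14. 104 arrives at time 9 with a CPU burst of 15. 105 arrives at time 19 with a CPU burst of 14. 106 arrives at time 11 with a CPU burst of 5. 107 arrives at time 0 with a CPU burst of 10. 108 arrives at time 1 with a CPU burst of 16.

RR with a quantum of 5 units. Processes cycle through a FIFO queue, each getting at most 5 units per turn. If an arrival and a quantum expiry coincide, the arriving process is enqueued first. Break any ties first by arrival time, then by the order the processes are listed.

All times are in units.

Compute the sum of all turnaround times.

Timeline: | 102 0-5 | 107 5-10 | 108 10-15 | 102 15-19 | 103 19-24 | 104 24-29 | 107 29-34 | 106 34-39 | 101 39-44 | 108 44-49 | 105 49-54 | 103 54-59 | 104 59-64 | 101 64-69 | 108 69-74 | 105 74-79 | 103 79-83 | 104 83-88 | 101 88-93 | 108 93-94 | 105 94-98 | 101 98-101 |
Completion: 101=101  102=19  103=83  104=88  105=98  106=39  107=34  108=94
Turnaround (C−A): 101=86  102=19  103=75  104=79  105=79  106=28  107=34  108=93
Turnaround = completion − arrival: 101=86, 102=19, 103=75, 104=79, 105=79, 106=28, 107=34, 108=93
Total turnaround = 86 + 19 + 75 + 79 + 79 + 28 + 34 + 93 = 493

493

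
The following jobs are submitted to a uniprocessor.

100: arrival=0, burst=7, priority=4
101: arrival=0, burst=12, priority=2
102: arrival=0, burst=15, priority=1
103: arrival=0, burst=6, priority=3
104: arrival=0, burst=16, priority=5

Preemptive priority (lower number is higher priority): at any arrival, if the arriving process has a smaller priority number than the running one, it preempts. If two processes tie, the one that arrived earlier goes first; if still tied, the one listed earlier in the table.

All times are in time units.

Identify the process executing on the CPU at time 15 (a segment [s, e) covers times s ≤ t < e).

101

Timeline: | 102 0-15 | 101 15-27 | 103 27-33 | 100 33-40 | 104 40-56 |
Completion: 100=40  101=27  102=15  103=33  104=56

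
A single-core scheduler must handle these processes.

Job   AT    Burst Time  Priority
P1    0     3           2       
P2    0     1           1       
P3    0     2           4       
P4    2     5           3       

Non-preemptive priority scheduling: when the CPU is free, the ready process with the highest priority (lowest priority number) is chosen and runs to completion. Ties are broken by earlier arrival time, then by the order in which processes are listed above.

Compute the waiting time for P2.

0

Timeline: | P2 0-1 | P1 1-4 | P4 4-9 | P3 9-11 |
Completion: P1=4  P2=1  P3=11  P4=9
Turnaround (C−A): P1=4  P2=1  P3=11  P4=7
Waiting(P2) = turnaround − burst = 1 − 1 = 0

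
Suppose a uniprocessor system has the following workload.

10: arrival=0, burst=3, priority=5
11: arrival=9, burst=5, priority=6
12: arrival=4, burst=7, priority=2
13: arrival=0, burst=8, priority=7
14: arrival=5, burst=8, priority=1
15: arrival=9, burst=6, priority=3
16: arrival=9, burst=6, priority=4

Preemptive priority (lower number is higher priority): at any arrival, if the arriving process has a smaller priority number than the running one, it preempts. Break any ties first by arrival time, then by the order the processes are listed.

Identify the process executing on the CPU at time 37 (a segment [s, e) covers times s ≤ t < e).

Schedule: | 10 0-3 | 13 3-4 | 12 4-5 | 14 5-13 | 12 13-19 | 15 19-25 | 16 25-31 | 11 31-36 | 13 36-43 |
Completion: 10=3  11=36  12=19  13=43  14=13  15=25  16=31

13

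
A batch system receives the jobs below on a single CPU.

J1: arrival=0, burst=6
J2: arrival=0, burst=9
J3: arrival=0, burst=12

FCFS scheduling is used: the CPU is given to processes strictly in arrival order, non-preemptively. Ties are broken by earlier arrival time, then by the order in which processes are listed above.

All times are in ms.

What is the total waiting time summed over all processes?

21

Schedule: | J1 0-6 | J2 6-15 | J3 15-27 |
Completion: J1=6  J2=15  J3=27
Turnaround (C−A): J1=6  J2=15  J3=27
Waiting = turnaround − burst: J1=0, J2=6, J3=15
Total waiting = 0 + 6 + 15 = 21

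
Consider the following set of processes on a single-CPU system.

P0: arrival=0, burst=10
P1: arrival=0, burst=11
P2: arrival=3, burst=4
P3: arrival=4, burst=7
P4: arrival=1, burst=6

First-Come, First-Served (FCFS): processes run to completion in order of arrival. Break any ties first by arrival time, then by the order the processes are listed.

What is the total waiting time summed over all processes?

Schedule: | P0 0-10 | P1 10-21 | P4 21-27 | P2 27-31 | P3 31-38 |
Completion: P0=10  P1=21  P2=31  P3=38  P4=27
Waiting = turnaround − burst: P0=0, P1=10, P2=24, P3=27, P4=20
Total waiting = 0 + 10 + 24 + 27 + 20 = 81

81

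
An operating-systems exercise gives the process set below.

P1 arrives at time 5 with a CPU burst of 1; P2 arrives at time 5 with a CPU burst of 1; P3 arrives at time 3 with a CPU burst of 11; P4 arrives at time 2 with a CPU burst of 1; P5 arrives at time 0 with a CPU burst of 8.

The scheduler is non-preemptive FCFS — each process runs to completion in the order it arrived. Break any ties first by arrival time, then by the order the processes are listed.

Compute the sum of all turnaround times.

Gantt: | P5 0-8 | P4 8-9 | P3 9-20 | P1 20-21 | P2 21-22 |
Completion: P1=21  P2=22  P3=20  P4=9  P5=8
Turnaround (C−A): P1=16  P2=17  P3=17  P4=7  P5=8
Turnaround = completion − arrival: P1=16, P2=17, P3=17, P4=7, P5=8
Total turnaround = 16 + 17 + 17 + 7 + 8 = 65

65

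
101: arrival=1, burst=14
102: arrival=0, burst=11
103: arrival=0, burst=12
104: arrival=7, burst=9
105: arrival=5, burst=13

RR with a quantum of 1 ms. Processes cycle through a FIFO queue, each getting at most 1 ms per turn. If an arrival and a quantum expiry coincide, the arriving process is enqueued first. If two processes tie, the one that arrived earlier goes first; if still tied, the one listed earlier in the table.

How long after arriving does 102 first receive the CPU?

Schedule: | 102 0-1 | 103 1-2 | 101 2-3 | 102 3-4 | 103 4-5 | 101 5-6 | 102 6-7 | 105 7-8 | 103 8-9 | 101 9-10 | 104 10-11 | 102 11-12 | 105 12-13 | 103 13-14 | 101 14-15 | 104 15-16 | 102 16-17 | 105 17-18 | 103 18-19 | 101 19-20 | 104 20-21 | 102 21-22 | 105 22-23 | 103 23-24 | 101 24-25 | 104 25-26 | 102 26-27 | 105 27-28 | 103 28-29 | 101 29-30 | 104 30-31 | 102 31-32 | 105 32-33 | 103 33-34 | 101 34-35 | 104 35-36 | 102 36-37 | 105 37-38 | 103 38-39 | 101 39-40 | 104 40-41 | 102 41-42 | 105 42-43 | 103 43-44 | 101 44-45 | 104 45-46 | 102 46-47 | 105 47-48 | 103 48-49 | 101 49-50 | 104 50-51 | 105 51-52 | 103 52-53 | 101 53-54 | 105 54-55 | 101 55-56 | 105 56-57 | 101 57-58 | 105 58-59 |
Completion: 101=58  102=47  103=53  104=51  105=59
Response(102) = first start − arrival = 0 − 0 = 0

0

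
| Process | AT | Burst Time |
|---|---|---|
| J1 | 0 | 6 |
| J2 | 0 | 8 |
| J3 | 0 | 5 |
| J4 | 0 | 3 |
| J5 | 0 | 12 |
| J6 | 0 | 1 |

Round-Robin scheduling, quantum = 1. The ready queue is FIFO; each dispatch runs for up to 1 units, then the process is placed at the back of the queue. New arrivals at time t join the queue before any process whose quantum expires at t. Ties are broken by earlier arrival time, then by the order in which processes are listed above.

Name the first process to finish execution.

Timeline: | J1 0-1 | J2 1-2 | J3 2-3 | J4 3-4 | J5 4-5 | J6 5-6 | J1 6-7 | J2 7-8 | J3 8-9 | J4 9-10 | J5 10-11 | J1 11-12 | J2 12-13 | J3 13-14 | J4 14-15 | J5 15-16 | J1 16-17 | J2 17-18 | J3 18-19 | J5 19-20 | J1 20-21 | J2 21-22 | J3 22-23 | J5 23-24 | J1 24-25 | J2 25-26 | J5 26-27 | J2 27-28 | J5 28-29 | J2 29-30 | J5 30-35 |
Completion: J1=25  J2=30  J3=23  J4=15  J5=35  J6=6
Finish order: J6 → J4 → J3 → J1 → J2 → J5

J6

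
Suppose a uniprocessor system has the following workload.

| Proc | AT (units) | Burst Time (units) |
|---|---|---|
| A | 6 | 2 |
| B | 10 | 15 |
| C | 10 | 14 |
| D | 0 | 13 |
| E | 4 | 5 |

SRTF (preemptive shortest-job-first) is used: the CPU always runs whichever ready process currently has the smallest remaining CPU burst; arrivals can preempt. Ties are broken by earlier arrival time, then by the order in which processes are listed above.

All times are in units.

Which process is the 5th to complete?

B

Timeline: | D 0-4 | E 4-6 | A 6-8 | E 8-11 | D 11-20 | C 20-34 | B 34-49 |
Completion: A=8  B=49  C=34  D=20  E=11
Finish order: A → E → D → C → B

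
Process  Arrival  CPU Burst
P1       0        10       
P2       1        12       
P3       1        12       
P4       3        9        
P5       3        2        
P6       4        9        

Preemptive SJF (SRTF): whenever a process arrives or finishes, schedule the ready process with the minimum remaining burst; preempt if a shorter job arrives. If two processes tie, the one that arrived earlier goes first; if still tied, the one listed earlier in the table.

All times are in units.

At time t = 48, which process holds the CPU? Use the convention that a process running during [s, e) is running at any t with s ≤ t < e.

Gantt: | P1 0-3 | P5 3-5 | P1 5-12 | P4 12-21 | P6 21-30 | P2 30-42 | P3 42-54 |
Completion: P1=12  P2=42  P3=54  P4=21  P5=5  P6=30
Turnaround (C−A): P1=12  P2=41  P3=53  P4=18  P5=2  P6=26

P3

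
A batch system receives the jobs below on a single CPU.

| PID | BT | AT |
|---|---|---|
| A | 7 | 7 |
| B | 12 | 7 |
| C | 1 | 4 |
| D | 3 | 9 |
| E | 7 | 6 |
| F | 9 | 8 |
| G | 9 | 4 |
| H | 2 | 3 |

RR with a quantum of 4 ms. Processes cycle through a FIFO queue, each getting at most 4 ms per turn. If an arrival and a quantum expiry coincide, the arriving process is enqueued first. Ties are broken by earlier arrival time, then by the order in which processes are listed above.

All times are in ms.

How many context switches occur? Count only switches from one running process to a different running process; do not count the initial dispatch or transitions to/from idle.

15

Timeline: | idle 0-3 | H 3-5 | C 5-6 | G 6-10 | E 10-14 | A 14-18 | B 18-22 | F 22-26 | D 26-29 | G 29-33 | E 33-36 | A 36-39 | B 39-43 | F 43-47 | G 47-48 | B 48-52 | F 52-53 |
Completion: A=39  B=52  C=6  D=29  E=36  F=53  G=48  H=5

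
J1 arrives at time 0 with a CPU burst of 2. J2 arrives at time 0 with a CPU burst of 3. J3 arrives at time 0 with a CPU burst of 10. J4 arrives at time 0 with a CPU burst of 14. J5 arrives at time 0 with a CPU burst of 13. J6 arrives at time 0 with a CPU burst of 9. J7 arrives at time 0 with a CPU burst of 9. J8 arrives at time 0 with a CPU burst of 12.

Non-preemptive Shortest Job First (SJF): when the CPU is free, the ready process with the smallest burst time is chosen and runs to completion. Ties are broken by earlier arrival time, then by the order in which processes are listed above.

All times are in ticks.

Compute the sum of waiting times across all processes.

Timeline: | J1 0-2 | J2 2-5 | J6 5-14 | J7 14-23 | J3 23-33 | J8 33-45 | J5 45-58 | J4 58-72 |
Completion: J1=2  J2=5  J3=33  J4=72  J5=58  J6=14  J7=23  J8=45
Turnaround (C−A): J1=2  J2=5  J3=33  J4=72  J5=58  J6=14  J7=23  J8=45
Waiting = turnaround − burst: J1=0, J2=2, J3=23, J4=58, J5=45, J6=5, J7=14, J8=33
Total waiting = 0 + 2 + 23 + 58 + 45 + 5 + 14 + 33 = 180

180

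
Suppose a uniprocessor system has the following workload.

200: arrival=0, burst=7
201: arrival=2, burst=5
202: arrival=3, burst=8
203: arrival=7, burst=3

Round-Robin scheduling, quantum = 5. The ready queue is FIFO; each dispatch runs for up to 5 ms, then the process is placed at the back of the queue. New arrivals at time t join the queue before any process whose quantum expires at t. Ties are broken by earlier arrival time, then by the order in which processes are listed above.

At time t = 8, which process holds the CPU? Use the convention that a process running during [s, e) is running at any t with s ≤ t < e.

Gantt: | 200 0-5 | 201 5-10 | 202 10-15 | 200 15-17 | 203 17-20 | 202 20-23 |
Completion: 200=17  201=10  202=23  203=20

201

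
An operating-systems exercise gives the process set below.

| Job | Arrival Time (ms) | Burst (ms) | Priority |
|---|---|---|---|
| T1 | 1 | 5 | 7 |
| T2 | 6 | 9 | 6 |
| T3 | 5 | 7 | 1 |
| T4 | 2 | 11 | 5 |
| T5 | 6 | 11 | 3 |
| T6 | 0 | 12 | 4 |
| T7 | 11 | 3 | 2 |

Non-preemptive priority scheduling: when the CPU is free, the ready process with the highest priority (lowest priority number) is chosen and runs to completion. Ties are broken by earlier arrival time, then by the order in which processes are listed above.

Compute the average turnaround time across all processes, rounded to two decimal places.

Timeline: | T6 0-12 | T3 12-19 | T7 19-22 | T5 22-33 | T4 33-44 | T2 44-53 | T1 53-58 |
Completion: T1=58  T2=53  T3=19  T4=44  T5=33  T6=12  T7=22
Turnaround (C−A): T1=57  T2=47  T3=14  T4=42  T5=27  T6=12  T7=11
Turnaround times: T1=57, T2=47, T3=14, T4=42, T5=27, T6=12, T7=11
Average turnaround = (57+47+14+42+27+12+11) / 7 = 210/7 = 30.00

30.00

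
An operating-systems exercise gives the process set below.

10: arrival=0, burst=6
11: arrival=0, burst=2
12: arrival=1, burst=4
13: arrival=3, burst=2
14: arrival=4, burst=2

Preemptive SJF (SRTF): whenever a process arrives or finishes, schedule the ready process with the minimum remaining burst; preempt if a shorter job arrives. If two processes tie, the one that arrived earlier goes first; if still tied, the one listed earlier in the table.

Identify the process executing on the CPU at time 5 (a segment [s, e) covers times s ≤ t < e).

Timeline: | 11 0-2 | 12 2-3 | 13 3-5 | 14 5-7 | 12 7-10 | 10 10-16 |
Completion: 10=16  11=2  12=10  13=5  14=7
Turnaround (C−A): 10=16  11=2  12=9  13=2  14=3

14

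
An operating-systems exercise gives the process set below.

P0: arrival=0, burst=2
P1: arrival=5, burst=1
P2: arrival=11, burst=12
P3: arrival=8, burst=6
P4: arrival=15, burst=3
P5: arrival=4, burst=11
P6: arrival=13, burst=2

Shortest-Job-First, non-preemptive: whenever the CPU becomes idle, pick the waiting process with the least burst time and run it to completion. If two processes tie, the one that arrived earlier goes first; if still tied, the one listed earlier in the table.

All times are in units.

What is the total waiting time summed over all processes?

Schedule: | P0 0-2 | idle 2-4 | P5 4-15 | P1 15-16 | P6 16-18 | P4 18-21 | P3 21-27 | P2 27-39 |
Completion: P0=2  P1=16  P2=39  P3=27  P4=21  P5=15  P6=18
Waiting = turnaround − burst: P0=0, P1=10, P2=16, P3=13, P4=3, P5=0, P6=3
Total waiting = 0 + 10 + 16 + 13 + 3 + 0 + 3 = 45

45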